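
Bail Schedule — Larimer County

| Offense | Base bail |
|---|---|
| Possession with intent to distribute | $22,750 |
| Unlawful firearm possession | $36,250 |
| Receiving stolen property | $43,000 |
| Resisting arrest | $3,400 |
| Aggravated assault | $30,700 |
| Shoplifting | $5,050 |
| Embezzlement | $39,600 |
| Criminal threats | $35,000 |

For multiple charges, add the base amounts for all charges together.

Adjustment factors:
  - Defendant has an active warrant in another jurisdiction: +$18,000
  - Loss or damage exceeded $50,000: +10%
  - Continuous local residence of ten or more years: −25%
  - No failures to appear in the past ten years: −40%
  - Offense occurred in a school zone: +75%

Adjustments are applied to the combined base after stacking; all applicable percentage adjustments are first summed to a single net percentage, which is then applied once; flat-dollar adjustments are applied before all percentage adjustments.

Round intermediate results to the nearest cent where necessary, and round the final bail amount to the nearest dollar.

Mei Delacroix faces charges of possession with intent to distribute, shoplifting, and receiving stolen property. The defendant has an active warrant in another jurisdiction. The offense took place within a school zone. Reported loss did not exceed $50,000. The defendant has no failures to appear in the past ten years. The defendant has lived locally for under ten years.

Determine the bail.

$119,880

Base amounts from the schedule: possession with intent to distribute $22,750; shoplifting $5,050; receiving stolen property $43,000.
Stacking rule: sum of all bases. $22,750 + $5,050 + $43,000 = $70,800.
Defendant has an active warrant in another jurisdiction (+$18,000 flat): $70,800 + $18,000 = $88,800.
Net percentage adjustment: −40% +75% = +35%. $88,800 × 1.35 = $119,880.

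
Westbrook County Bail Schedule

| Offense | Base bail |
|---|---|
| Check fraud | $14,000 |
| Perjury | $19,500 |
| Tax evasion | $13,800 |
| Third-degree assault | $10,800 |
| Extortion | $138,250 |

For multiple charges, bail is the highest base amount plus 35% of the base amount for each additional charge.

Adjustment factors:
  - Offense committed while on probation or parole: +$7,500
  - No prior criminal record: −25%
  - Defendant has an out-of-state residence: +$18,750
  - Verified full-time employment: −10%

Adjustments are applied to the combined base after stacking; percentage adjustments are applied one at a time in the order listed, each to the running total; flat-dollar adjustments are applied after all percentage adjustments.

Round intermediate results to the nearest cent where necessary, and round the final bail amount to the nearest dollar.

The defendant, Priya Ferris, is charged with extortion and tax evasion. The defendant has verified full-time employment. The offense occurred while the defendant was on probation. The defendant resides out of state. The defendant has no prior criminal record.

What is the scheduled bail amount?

Base amounts from the schedule: extortion $138,250; tax evasion $13,800.
Stacking rule: highest base plus 35% of each additional charge. Highest is extortion at $138,250. Additional: $13,800 × 35% = $4,830. Combined base = $138,250 + $4,830 = $143,080.
No prior criminal record (−25%): $143,080 × 0.75 = $107,310.
Verified full-time employment (−10%): $107,310 × 0.9 = $96,579.
Offense committed while on probation or parole (+$7,500 flat): $96,579 + $7,500 = $104,079.
Defendant has an out-of-state residence (+$18,750 flat): $104,079 + $18,750 = $122,829.

$122,829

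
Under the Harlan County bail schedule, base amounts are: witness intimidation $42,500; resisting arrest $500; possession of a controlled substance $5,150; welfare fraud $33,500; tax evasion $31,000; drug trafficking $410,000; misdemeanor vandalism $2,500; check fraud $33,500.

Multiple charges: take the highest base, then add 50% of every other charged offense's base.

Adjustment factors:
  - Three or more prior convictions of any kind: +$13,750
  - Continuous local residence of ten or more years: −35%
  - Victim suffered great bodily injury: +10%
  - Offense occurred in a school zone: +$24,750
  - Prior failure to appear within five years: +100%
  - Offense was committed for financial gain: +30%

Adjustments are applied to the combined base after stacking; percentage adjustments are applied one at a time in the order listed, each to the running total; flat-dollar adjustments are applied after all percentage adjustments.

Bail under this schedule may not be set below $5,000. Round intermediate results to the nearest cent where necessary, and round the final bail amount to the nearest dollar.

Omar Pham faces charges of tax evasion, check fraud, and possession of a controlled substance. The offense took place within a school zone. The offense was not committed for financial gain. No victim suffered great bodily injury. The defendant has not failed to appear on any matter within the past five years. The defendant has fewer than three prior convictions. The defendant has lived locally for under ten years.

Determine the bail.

Base amounts from the schedule: tax evasion $31,000; check fraud $33,500; possession of a controlled substance $5,150.
Stacking rule: highest base plus 50% of each additional charge. Highest is check fraud at $33,500. Additional: $31,000 × 50% = $15,500; $5,150 × 50% = $2,575. Combined base = $33,500 + $18,075 = $51,575.
Offense occurred in a school zone (+$24,750 flat): $51,575 + $24,750 = $76,325.
$76,325 is at or above the $5,000 minimum.

$76,325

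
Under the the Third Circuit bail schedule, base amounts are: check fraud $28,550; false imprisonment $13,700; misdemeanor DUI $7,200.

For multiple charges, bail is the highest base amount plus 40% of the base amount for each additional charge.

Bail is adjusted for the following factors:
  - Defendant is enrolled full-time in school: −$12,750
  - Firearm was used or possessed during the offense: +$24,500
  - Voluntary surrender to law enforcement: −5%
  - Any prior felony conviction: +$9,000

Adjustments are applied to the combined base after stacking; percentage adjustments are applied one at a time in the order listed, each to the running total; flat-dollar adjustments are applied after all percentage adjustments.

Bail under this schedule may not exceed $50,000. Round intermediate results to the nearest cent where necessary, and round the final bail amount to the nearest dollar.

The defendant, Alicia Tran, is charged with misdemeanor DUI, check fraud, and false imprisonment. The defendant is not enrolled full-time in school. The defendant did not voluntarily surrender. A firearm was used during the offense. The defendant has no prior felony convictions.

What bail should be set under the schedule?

$50,000

Base amounts from the schedule: misdemeanor DUI $7,200; check fraud $28,550; false imprisonment $13,700.
Stacking rule: highest base plus 40% of each additional charge. Highest is check fraud at $28,550. Additional: $7,200 × 40% = $2,880; $13,700 × 40% = $5,480. Combined base = $28,550 + $8,360 = $36,910.
Firearm was used or possessed during the offense (+$24,500 flat): $36,910 + $24,500 = $61,410.
Result $61,410 exceeds the maximum of $50,000; bail is capped at $50,000.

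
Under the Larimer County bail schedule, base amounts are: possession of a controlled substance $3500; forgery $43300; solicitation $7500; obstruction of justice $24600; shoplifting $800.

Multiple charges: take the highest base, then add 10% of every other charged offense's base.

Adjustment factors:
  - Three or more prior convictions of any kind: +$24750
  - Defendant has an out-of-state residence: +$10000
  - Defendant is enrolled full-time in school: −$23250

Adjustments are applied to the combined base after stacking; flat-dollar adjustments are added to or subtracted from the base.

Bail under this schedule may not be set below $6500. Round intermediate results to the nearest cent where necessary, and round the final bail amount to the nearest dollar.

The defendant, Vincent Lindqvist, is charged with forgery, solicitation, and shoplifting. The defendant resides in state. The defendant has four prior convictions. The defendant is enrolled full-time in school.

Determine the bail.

$45630

Base amounts from the schedule: forgery $43300; solicitation $7500; shoplifting $800.
Stacking rule: highest base plus 10% of each additional charge. Highest is forgery at $43300. Additional: $7500 × 10% = $750; $800 × 10% = $80. Combined base = $43300 + $830 = $44130.
Three or more prior convictions of any kind (+$24750 flat): $44130 + $24750 = $68880.
Defendant is enrolled full-time in school (−$23250 flat): $68880 − $23250 = $45630.
$45630 is at or above the $6500 minimum.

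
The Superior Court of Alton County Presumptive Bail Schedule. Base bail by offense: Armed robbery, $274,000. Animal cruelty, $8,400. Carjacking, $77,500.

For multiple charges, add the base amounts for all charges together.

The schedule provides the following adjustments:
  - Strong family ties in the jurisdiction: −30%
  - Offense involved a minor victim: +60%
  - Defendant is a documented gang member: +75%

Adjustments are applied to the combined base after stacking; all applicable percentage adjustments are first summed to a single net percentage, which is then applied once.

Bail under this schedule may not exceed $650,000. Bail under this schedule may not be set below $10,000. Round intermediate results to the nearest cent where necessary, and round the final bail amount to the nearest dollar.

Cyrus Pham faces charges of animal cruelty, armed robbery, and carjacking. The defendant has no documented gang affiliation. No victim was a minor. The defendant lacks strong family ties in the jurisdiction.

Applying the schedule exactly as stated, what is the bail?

$359,900

Base amounts from the schedule: animal cruelty $8,400; armed robbery $274,000; carjacking $77,500.
Stacking rule: sum of all bases. $8,400 + $274,000 + $77,500 = $359,900.
No adjustment factors apply to this defendant.
$359,900 is within the $650,000 maximum.
$359,900 is at or above the $10,000 minimum.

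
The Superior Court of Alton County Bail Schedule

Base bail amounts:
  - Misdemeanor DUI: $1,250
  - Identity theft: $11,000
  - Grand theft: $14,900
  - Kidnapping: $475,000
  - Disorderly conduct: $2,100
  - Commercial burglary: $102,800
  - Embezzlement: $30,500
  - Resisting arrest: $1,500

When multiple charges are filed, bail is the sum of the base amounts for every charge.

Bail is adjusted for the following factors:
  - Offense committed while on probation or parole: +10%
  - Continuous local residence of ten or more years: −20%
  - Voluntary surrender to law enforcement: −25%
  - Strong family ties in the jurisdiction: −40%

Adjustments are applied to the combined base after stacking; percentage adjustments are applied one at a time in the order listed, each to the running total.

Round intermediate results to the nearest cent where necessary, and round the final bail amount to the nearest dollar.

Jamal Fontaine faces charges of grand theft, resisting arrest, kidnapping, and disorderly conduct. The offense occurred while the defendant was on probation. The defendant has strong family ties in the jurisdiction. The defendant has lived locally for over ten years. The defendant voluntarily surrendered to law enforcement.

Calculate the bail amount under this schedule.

Base amounts from the schedule: grand theft $14,900; resisting arrest $1,500; kidnapping $475,000; disorderly conduct $2,100.
Stacking rule: sum of all bases. $14,900 + $1,500 + $475,000 + $2,100 = $493,500.
Offense committed while on probation or parole (+10%): $493,500 × 1.1 = $542,850.
Continuous local residence of ten or more years (−20%): $542,850 × 0.8 = $434,280.
Voluntary surrender to law enforcement (−25%): $434,280 × 0.75 = $325,710.
Strong family ties in the jurisdiction (−40%): $325,710 × 0.6 = $195,426.

$195,426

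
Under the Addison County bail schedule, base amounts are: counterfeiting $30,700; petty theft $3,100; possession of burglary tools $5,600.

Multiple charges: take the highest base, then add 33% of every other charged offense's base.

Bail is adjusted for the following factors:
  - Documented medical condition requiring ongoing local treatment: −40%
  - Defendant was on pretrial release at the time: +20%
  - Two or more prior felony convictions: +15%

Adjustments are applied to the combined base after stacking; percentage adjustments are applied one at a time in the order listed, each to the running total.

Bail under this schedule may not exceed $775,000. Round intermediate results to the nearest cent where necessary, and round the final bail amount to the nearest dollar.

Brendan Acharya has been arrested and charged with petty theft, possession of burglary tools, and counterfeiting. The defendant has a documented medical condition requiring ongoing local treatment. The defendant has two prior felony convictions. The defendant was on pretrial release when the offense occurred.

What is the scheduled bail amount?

$27,797

Base amounts from the schedule: petty theft $3,100; possession of burglary tools $5,600; counterfeiting $30,700.
Stacking rule: highest base plus 33% of each additional charge. Highest is counterfeiting at $30,700. Additional: $3,100 × 33% = $1,023; $5,600 × 33% = $1,848. Combined base = $30,700 + $2,871 = $33,571.
Documented medical condition requiring ongoing local treatment (−40%): $33,571 × 0.6 = $20,142.60.
Defendant was on pretrial release at the time (+20%): $20,142.60 × 1.2 = $24,171.12.
Two or more prior felony convictions (+15%): $24,171.12 × 1.15 = $27,796.79.
$27,796.79 is within the $775,000 maximum.
Rounded to the nearest dollar: $27,797.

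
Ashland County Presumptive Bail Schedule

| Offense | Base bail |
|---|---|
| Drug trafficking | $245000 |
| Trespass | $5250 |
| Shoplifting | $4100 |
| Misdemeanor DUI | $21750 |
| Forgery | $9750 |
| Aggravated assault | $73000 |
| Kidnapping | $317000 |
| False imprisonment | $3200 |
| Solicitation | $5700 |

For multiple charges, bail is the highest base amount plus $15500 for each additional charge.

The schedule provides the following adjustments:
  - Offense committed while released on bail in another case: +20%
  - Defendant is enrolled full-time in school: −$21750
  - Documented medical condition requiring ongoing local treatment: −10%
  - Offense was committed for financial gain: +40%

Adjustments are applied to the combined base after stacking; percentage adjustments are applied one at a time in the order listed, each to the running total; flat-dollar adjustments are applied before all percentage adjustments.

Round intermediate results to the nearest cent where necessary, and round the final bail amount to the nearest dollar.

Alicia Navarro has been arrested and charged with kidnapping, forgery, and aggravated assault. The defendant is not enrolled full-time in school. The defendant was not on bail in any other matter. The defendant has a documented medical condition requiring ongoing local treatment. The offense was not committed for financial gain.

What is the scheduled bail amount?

$313200

Base amounts from the schedule: kidnapping $317000; forgery $9750; aggravated assault $73000.
Stacking rule: highest base plus $15500 per additional charge. Highest is kidnapping at $317000; 2 additional charges → +$31000. Combined base = $348000.
Documented medical condition requiring ongoing local treatment (−10%): $348000 × 0.9 = $313200.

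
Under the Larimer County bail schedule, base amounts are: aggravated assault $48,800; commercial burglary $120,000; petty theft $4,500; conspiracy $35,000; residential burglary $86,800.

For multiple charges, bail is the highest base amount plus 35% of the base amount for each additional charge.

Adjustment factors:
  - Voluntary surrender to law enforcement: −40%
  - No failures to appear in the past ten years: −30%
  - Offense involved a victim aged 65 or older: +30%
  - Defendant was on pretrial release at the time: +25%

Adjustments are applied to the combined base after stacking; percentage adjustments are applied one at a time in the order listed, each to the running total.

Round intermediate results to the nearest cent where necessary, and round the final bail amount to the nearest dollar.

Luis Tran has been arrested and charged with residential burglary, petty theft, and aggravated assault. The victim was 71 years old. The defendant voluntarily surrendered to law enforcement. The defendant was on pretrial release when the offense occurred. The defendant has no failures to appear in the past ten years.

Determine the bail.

Base amounts from the schedule: residential burglary $86,800; petty theft $4,500; aggravated assault $48,800.
Stacking rule: highest base plus 35% of each additional charge. Highest is residential burglary at $86,800. Additional: $4,500 × 35% = $1,575; $48,800 × 35% = $17,080. Combined base = $86,800 + $18,655 = $105,455.
Voluntary surrender to law enforcement (−40%): $105,455 × 0.6 = $63,273.
No failures to appear in the past ten years (−30%): $63,273 × 0.7 = $44,291.10.
Offense involved a victim aged 65 or older (+30%): $44,291.10 × 1.3 = $57,578.43.
Defendant was on pretrial release at the time (+25%): $57,578.43 × 1.25 = $71,973.04.
Rounded to the nearest dollar: $71,973.

$71,973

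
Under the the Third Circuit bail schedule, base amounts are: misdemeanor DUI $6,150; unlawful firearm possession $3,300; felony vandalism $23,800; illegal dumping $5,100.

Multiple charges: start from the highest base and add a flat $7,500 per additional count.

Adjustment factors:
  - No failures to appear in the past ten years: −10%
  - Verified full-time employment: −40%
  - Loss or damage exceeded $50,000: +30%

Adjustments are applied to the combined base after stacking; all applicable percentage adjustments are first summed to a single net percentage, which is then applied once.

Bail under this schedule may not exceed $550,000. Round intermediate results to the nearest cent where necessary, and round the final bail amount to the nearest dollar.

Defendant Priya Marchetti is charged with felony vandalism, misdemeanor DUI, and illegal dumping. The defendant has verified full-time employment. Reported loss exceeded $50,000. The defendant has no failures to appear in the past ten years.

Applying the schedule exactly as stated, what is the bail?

Base amounts from the schedule: felony vandalism $23,800; misdemeanor DUI $6,150; illegal dumping $5,100.
Stacking rule: highest base plus $7,500 per additional charge. Highest is felony vandalism at $23,800; 2 additional charges → +$15,000. Combined base = $38,800.
Net percentage adjustment: −10% −40% +30% = −20%. $38,800 × 0.8 = $31,040.
$31,040 is within the $550,000 maximum.

$31,040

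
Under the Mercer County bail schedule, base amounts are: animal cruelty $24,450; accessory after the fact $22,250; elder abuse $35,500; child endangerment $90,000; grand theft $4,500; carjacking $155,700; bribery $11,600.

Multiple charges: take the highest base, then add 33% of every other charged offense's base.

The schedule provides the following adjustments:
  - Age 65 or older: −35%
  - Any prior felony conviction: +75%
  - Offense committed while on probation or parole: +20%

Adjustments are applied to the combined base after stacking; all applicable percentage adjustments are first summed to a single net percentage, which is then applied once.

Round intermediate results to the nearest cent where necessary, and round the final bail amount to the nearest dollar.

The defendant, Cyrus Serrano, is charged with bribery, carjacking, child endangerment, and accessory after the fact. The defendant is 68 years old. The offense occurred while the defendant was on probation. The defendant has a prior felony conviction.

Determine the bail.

Base amounts from the schedule: bribery $11,600; carjacking $155,700; child endangerment $90,000; accessory after the fact $22,250.
Stacking rule: highest base plus 33% of each additional charge. Highest is carjacking at $155,700. Additional: $11,600 × 33% = $3,828; $90,000 × 33% = $29,700; $22,250 × 33% = $7,342.50. Combined base = $155,700 + $40,870.50 = $196,570.50.
Net percentage adjustment: −35% +75% +20% = +60%. $196,570.50 × 1.6 = $314,512.80.
Rounded to the nearest dollar: $314,513.

$314,513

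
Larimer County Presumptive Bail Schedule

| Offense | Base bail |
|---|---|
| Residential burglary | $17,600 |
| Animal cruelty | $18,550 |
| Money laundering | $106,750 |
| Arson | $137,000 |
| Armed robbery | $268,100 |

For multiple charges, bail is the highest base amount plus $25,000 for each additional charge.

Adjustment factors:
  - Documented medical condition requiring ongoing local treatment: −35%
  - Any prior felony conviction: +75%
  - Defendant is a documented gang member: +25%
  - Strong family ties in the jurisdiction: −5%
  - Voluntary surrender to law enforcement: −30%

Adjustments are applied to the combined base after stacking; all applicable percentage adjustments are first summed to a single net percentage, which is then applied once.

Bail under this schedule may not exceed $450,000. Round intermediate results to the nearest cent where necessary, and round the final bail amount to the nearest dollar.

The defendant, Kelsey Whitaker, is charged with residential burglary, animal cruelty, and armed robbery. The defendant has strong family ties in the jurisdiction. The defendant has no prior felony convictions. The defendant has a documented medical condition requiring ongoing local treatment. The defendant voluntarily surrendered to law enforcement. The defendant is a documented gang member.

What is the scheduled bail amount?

Base amounts from the schedule: residential burglary $17,600; animal cruelty $18,550; armed robbery $268,100.
Stacking rule: highest base plus $25,000 per additional charge. Highest is armed robbery at $268,100; 2 additional charges → +$50,000. Combined base = $318,100.
Net percentage adjustment: −35% +25% −5% −30% = −45%. $318,100 × 0.55 = $174,955.
$174,955 is within the $450,000 maximum.

$174,955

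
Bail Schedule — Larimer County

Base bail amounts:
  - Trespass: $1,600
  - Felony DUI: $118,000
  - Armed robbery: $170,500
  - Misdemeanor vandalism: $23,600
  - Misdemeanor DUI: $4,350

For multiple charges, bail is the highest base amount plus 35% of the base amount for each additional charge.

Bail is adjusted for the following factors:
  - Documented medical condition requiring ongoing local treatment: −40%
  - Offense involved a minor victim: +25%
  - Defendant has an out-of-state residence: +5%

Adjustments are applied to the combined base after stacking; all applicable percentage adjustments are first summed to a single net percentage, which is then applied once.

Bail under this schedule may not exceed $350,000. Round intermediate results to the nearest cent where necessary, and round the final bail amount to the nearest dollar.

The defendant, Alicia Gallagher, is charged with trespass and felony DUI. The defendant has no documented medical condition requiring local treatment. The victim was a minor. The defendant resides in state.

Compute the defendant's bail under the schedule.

Base amounts from the schedule: trespass $1,600; felony DUI $118,000.
Stacking rule: highest base plus 35% of each additional charge. Highest is felony DUI at $118,000. Additional: $1,600 × 35% = $560. Combined base = $118,000 + $560 = $118,560.
Offense involved a minor victim (+25%): $118,560 × 1.25 = $148,200.
$148,200 is within the $350,000 maximum.

$148,200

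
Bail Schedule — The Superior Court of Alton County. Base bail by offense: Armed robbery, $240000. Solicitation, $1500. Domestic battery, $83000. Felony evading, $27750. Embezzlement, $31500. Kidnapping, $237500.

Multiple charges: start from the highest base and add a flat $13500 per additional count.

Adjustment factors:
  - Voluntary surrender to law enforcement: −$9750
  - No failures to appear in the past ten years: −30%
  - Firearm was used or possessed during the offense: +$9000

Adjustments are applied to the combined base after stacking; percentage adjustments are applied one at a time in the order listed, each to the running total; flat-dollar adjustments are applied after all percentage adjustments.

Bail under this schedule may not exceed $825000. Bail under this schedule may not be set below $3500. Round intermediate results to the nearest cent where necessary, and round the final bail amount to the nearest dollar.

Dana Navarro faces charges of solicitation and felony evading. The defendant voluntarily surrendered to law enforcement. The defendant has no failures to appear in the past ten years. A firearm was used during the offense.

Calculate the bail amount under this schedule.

Base amounts from the schedule: solicitation $1500; felony evading $27750.
Stacking rule: highest base plus $13500 per additional charge. Highest is felony evading at $27750; 1 additional charge → +$13500. Combined base = $41250.
No failures to appear in the past ten years (−30%): $41250 × 0.7 = $28875.
Voluntary surrender to law enforcement (−$9750 flat): $28875 − $9750 = $19125.
Firearm was used or possessed during the offense (+$9000 flat): $19125 + $9000 = $28125.
$28125 is within the $825000 maximum.
$28125 is at or above the $3500 minimum.

$28125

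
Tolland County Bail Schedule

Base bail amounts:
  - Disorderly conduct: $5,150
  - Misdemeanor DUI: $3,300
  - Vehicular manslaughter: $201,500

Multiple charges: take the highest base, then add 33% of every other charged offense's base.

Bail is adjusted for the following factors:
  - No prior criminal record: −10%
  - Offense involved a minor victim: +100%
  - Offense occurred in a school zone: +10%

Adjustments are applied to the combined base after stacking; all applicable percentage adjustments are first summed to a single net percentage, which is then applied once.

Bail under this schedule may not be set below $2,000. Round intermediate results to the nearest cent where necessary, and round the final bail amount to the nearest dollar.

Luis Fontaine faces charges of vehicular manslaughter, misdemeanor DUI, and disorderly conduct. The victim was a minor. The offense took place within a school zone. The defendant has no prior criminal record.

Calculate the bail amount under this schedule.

Base amounts from the schedule: vehicular manslaughter $201,500; misdemeanor DUI $3,300; disorderly conduct $5,150.
Stacking rule: highest base plus 33% of each additional charge. Highest is vehicular manslaughter at $201,500. Additional: $3,300 × 33% = $1,089; $5,150 × 33% = $1,699.50. Combined base = $201,500 + $2,788.50 = $204,288.50.
Net percentage adjustment: −10% +100% +10% = +100%. $204,288.50 × 2 = $408,577.
$408,577 is at or above the $2,000 minimum.

$408,577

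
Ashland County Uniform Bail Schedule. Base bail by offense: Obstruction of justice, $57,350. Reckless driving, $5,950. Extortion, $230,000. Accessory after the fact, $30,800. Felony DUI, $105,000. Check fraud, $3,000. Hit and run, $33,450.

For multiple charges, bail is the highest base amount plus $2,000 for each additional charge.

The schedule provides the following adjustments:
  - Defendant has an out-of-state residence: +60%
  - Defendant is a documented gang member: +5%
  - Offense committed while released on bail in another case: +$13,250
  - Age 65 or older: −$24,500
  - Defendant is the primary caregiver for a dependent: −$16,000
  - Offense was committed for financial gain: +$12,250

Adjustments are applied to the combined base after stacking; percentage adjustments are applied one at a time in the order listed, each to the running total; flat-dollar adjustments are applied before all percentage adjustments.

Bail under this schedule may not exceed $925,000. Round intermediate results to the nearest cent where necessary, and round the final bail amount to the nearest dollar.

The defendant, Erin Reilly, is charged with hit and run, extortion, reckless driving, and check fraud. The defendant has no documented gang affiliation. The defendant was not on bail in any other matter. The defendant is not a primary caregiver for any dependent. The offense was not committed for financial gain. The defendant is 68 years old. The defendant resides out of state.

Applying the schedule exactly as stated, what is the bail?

Base amounts from the schedule: hit and run $33,450; extortion $230,000; reckless driving $5,950; check fraud $3,000.
Stacking rule: highest base plus $2,000 per additional charge. Highest is extortion at $230,000; 3 additional charges → +$6,000. Combined base = $236,000.
Age 65 or older (−$24,500 flat): $236,000 − $24,500 = $211,500.
Defendant has an out-of-state residence (+60%): $211,500 × 1.6 = $338,400.
$338,400 is within the $925,000 maximum.

$338,400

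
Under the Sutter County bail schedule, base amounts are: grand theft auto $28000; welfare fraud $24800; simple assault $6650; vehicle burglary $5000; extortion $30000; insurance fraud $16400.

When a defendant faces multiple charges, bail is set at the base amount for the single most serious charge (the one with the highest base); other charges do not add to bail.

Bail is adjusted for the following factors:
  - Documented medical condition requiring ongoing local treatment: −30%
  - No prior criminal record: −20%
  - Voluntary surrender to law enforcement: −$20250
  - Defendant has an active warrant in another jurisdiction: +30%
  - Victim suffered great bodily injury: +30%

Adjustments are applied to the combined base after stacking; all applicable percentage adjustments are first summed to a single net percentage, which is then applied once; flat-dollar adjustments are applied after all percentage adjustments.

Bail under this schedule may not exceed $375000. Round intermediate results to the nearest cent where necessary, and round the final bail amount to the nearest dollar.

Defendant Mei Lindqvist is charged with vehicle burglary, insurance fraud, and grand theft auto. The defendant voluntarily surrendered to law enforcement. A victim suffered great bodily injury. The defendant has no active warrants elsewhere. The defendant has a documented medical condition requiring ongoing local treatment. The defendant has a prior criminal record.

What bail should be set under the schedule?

Base amounts from the schedule: vehicle burglary $5000; insurance fraud $16400; grand theft auto $28000.
Stacking rule: use the highest base only. Highest is grand theft auto at $28000. Combined base = $28000.
Net percentage adjustment: −30% +30% = +0%. $28000 × 1 = $28000.
Voluntary surrender to law enforcement (−$20250 flat): $28000 − $20250 = $7750.
$7750 is within the $375000 maximum.

$7750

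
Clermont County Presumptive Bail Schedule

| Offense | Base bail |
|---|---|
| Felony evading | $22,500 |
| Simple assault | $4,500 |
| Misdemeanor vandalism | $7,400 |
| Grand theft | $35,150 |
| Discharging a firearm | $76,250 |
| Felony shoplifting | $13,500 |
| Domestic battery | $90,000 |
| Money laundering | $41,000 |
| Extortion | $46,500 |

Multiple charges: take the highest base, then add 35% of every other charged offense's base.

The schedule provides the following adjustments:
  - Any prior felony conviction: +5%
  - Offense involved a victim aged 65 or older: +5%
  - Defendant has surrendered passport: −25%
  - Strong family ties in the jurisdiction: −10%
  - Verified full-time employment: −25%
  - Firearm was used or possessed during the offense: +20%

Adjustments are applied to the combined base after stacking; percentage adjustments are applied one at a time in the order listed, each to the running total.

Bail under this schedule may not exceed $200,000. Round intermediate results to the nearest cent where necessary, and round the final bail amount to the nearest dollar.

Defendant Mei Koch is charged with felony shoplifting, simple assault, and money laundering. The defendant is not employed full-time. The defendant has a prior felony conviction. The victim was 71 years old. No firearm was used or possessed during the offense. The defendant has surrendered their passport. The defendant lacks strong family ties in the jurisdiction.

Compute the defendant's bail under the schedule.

$39,111

Base amounts from the schedule: felony shoplifting $13,500; simple assault $4,500; money laundering $41,000.
Stacking rule: highest base plus 35% of each additional charge. Highest is money laundering at $41,000. Additional: $13,500 × 35% = $4,725; $4,500 × 35% = $1,575. Combined base = $41,000 + $6,300 = $47,300.
Any prior felony conviction (+5%): $47,300 × 1.05 = $49,665.
Offense involved a victim aged 65 or older (+5%): $49,665 × 1.05 = $52,148.25.
Defendant has surrendered passport (−25%): $52,148.25 × 0.75 = $39,111.19.
$39,111.19 is within the $200,000 maximum.
Rounded to the nearest dollar: $39,111.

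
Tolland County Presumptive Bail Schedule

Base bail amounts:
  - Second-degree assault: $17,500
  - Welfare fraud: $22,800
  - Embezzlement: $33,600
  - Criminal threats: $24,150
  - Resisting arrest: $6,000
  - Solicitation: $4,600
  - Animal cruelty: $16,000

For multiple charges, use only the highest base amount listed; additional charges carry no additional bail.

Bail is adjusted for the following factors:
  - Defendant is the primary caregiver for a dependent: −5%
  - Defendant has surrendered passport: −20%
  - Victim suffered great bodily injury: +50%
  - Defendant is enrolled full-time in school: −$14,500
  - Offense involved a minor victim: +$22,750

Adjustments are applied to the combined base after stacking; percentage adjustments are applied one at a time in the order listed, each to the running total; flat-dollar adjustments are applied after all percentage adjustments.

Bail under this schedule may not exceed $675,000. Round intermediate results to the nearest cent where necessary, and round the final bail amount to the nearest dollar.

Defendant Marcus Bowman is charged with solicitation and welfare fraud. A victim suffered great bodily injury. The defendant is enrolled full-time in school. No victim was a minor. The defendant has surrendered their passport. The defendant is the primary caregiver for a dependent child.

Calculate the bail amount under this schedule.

$11,492

Base amounts from the schedule: solicitation $4,600; welfare fraud $22,800.
Stacking rule: use the highest base only. Highest is welfare fraud at $22,800. Combined base = $22,800.
Defendant is the primary caregiver for a dependent (−5%): $22,800 × 0.95 = $21,660.
Defendant has surrendered passport (−20%): $21,660 × 0.8 = $17,328.
Victim suffered great bodily injury (+50%): $17,328 × 1.5 = $25,992.
Defendant is enrolled full-time in school (−$14,500 flat): $25,992 − $14,500 = $11,492.
$11,492 is within the $675,000 maximum.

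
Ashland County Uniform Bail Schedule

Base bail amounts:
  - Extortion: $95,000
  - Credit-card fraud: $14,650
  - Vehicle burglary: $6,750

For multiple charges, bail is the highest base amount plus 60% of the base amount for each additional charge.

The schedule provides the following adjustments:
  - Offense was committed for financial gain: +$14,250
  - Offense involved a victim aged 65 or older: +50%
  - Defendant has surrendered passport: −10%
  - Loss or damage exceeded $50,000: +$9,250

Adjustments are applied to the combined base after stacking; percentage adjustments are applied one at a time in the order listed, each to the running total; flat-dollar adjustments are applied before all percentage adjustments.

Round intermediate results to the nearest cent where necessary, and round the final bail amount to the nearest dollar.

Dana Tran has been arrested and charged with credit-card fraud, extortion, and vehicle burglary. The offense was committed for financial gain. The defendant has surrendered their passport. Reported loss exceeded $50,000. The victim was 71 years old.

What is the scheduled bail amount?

Base amounts from the schedule: credit-card fraud $14,650; extortion $95,000; vehicle burglary $6,750.
Stacking rule: highest base plus 60% of each additional charge. Highest is extortion at $95,000. Additional: $14,650 × 60% = $8,790; $6,750 × 60% = $4,050. Combined base = $95,000 + $12,840 = $107,840.
Offense was committed for financial gain (+$14,250 flat): $107,840 + $14,250 = $122,090.
Loss or damage exceeded $50,000 (+$9,250 flat): $122,090 + $9,250 = $131,340.
Offense involved a victim aged 65 or older (+50%): $131,340 × 1.5 = $197,010.
Defendant has surrendered passport (−10%): $197,010 × 0.9 = $177,309.

$177,309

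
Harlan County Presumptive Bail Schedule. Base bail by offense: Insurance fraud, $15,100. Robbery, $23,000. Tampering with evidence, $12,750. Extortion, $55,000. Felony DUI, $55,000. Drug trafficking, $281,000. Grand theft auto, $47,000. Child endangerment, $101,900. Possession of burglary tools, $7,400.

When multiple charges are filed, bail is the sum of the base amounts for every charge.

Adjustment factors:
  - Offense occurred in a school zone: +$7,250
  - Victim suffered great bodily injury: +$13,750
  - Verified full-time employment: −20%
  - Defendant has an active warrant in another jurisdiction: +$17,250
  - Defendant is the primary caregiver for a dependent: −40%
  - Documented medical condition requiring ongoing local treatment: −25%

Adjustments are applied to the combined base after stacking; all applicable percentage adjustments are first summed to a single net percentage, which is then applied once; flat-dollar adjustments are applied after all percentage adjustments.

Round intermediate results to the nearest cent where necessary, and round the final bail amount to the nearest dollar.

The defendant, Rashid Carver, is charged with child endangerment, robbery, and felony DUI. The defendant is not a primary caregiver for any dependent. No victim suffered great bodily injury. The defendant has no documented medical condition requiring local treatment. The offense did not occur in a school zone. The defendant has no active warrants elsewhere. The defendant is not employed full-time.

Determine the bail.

$179,900

Base amounts from the schedule: child endangerment $101,900; robbery $23,000; felony DUI $55,000.
Stacking rule: sum of all bases. $101,900 + $23,000 + $55,000 = $179,900.
No adjustment factors apply to this defendant.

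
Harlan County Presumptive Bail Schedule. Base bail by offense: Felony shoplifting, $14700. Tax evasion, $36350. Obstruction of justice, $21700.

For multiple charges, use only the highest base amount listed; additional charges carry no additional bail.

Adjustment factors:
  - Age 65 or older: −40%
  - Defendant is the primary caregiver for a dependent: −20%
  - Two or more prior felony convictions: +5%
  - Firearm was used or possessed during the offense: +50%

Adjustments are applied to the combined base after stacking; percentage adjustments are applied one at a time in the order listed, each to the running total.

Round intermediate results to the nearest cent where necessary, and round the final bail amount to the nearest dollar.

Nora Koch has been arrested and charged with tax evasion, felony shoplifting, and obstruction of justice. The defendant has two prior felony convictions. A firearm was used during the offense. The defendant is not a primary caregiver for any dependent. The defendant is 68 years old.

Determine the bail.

Base amounts from the schedule: tax evasion $36350; felony shoplifting $14700; obstruction of justice $21700.
Stacking rule: use the highest base only. Highest is tax evasion at $36350. Combined base = $36350.
Age 65 or older (−40%): $36350 × 0.6 = $21810.
Two or more prior felony convictions (+5%): $21810 × 1.05 = $22900.50.
Firearm was used or possessed during the offense (+50%): $22900.50 × 1.5 = $34350.75.
Rounded to the nearest dollar: $34351.

$34351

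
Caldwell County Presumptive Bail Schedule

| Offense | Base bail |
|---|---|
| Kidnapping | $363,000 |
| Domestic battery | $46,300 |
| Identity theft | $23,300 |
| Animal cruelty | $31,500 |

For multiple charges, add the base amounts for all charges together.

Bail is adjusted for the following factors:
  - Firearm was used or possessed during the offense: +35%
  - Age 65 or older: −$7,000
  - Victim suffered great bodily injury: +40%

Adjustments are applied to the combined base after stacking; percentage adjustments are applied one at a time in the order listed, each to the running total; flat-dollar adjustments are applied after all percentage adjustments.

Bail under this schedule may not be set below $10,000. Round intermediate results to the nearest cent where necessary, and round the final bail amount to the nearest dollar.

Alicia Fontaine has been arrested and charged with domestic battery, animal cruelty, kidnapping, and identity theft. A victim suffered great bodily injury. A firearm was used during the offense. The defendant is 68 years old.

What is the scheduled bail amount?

Base amounts from the schedule: domestic battery $46,300; animal cruelty $31,500; kidnapping $363,000; identity theft $23,300.
Stacking rule: sum of all bases. $46,300 + $31,500 + $363,000 + $23,300 = $464,100.
Firearm was used or possessed during the offense (+35%): $464,100 × 1.35 = $626,535.
Victim suffered great bodily injury (+40%): $626,535 × 1.4 = $877,149.
Age 65 or older (−$7,000 flat): $877,149 − $7,000 = $870,149.
$870,149 is at or above the $10,000 minimum.

$870,149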